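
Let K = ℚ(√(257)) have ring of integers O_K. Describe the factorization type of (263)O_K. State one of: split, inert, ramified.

d = 257 ≡ 1 (mod 4), so O_K = ℤ[(1+√257)/2] and disc(K) = d = 257.
disc(K) = 257 is not divisible by 263; 263 is unramified.
Euler's criterion: 257^131 mod 263 = 262. Thus (257|263) = -1.
d is a non-residue mod p, hence 263 remains inert in O_K.

inert — (263) stays prime in O_K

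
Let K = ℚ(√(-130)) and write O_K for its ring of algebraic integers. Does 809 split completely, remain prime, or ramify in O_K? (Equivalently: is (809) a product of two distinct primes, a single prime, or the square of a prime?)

split

d = -130 ≡ 2 (mod 4), so O_K = ℤ[√-130] and disc(K) = 4d = -520.
disc(K) = -520 is not divisible by 809; 809 is unramified.
Euler's criterion: (-130)^404 mod 809 = 1. Thus (-130|809) = 1.
d is a quadratic residue mod p, hence 809 splits in O_K.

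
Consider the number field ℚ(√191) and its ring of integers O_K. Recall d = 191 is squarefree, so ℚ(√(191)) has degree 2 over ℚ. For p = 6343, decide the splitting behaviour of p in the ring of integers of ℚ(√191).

d = 191 ≡ 3 (mod 4), so O_K = ℤ[√191] and disc(K) = 4d = 764.
6343 ∤ 764, so 6343 is unramified.
Euler's criterion: 191^3171 mod 6343 = 6342. Thus (191|6343) = -1.
Legendre symbol -1 ⇒ 6343 is inert.

6343 remains inert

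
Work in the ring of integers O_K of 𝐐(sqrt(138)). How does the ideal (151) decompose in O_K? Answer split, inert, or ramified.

p splits

d = 138 ≡ 2 (mod 4), so O_K = ℤ[√138] and disc(K) = 4d = 552.
disc(K) = 552 is not divisible by 151; 151 is unramified.
Compute (138/151) via Euler: 138^((151-1)/2) mod 151 = 1, so (138/151) = 1.
d is a quadratic residue mod p, hence 151 splits in O_K.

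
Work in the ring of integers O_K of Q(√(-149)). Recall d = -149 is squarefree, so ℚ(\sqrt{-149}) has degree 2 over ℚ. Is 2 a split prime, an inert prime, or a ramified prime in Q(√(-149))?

-149 mod 4 = 3, hence disc K = 4·(-149) = -596 and O_K = ℤ[√-149].
2 divides disc(K) = -596, so 2 ramifies.

ramified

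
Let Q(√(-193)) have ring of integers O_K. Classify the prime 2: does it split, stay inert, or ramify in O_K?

d = -193 ≡ 3 (mod 4), so O_K = ℤ[√-193] and disc(K) = 4d = -772.
Ramification test: 2 | -772. The prime 2 ramifies in K.

ramified — (2) = 𝔭²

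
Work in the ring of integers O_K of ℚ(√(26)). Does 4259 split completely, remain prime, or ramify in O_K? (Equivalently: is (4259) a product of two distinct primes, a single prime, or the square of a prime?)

4259 splits in O_K

d = 26 ≡ 2 (mod 4), so O_K = ℤ[√26] and disc(K) = 4d = 104.
4259 ∤ 104, so 4259 is unramified.
Compute (26/4259) via Euler: 26^((4259-1)/2) mod 4259 = 1, so (26/4259) = 1.
d is a quadratic residue mod p, hence 4259 splits in O_K.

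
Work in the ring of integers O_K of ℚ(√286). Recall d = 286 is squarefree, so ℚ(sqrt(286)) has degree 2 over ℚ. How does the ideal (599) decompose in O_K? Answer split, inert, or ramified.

p is inert

Since 286 ≢ 1 mod 4, the ring of integers is ℤ[√286] with discriminant 4·286 = 1144.
disc(K) = 1144 is not divisible by 599; 599 is unramified.
(286/599) = 286^299 mod 599 = 598, giving Legendre symbol -1.
Legendre symbol -1 ⇒ 599 is inert.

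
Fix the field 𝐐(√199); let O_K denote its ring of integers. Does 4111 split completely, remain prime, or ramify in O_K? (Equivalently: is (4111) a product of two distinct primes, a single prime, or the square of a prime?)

remains prime (inert)

Since 199 ≢ 1 mod 4, the ring of integers is ℤ[√199] with discriminant 4·199 = 796.
Since gcd(4111, 796) = 1 the prime 4111 does not ramify.
Compute (199/4111) via Euler: 199^((4111-1)/2) mod 4111 = 4110, so (199/4111) = -1.
Legendre symbol -1 ⇒ 4111 is inert.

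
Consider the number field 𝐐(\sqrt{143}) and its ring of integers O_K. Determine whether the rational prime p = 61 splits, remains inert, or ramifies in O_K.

143 mod 4 = 3, hence disc K = 4·143 = 572 and O_K = ℤ[√143].
Since gcd(61, 572) = 1 the prime 61 does not ramify.
Legendre symbol by Euler's criterion: (143/61) ≡ 143^30 ≡ 60 (mod 61), i.e. (143/61) = -1.
(143/61) = -1, so 61 is inert.

remains prime (inert)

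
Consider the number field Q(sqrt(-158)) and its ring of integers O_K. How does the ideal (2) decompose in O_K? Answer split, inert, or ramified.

d = -158 ≡ 2 (mod 4), so O_K = ℤ[√-158] and disc(K) = 4d = -632.
2 divides disc(K) = -632, so 2 ramifies.

ramifies in O_K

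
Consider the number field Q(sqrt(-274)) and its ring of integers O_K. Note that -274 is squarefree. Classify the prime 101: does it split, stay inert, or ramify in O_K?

p is inert

-274 mod 4 = 2, hence disc K = 4·(-274) = -1096 and O_K = ℤ[√-274].
Since gcd(101, -1096) = 1 the prime 101 does not ramify.
(-274/101) = 29^50 mod 101 = 100, giving Legendre symbol -1.
d is a non-residue mod p, hence 101 remains inert in O_K.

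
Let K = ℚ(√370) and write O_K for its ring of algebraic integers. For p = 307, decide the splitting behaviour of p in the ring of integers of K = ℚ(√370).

p splits

370 mod 4 = 2, hence disc K = 4·370 = 1480 and O_K = ℤ[√370].
disc(K) = 1480 is not divisible by 307; 307 is unramified.
Compute (370/307) via Euler: 63^((307-1)/2) mod 307 = 1, so (370/307) = 1.
d is a quadratic residue mod p, hence 307 splits in O_K.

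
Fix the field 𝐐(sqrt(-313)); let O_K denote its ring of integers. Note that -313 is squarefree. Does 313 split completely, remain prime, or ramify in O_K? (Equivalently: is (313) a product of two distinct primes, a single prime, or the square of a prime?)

Since -313 ≢ 1 mod 4, the ring of integers is ℤ[√-313] with discriminant 4·(-313) = -1252.
disc(K) = -1252 = 313·(-4), so p = 313 is ramified.

ramifies in O_K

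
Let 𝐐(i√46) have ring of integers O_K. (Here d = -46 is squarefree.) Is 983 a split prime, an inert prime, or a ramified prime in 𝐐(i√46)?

inert — (983) stays prime in O_K

d = -46 ≡ 2 (mod 4), so O_K = ℤ[√-46] and disc(K) = 4d = -184.
Since gcd(983, -184) = 1 the prime 983 does not ramify.
Compute (-46/983) via Euler: 937^((983-1)/2) mod 983 = 982, so (-46/983) = -1.
(-46/983) = -1, so 983 is inert.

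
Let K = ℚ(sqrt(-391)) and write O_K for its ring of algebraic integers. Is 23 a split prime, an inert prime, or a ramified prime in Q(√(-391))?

p ramifies

-391 mod 4 = 1, hence disc K = -391 and O_K = ℤ[(1+√-391)/2].
23 divides disc(K) = -391, so 23 ramifies.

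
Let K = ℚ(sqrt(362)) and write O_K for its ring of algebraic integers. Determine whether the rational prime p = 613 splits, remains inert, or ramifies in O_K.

613 remains inert

d = 362 ≡ 2 (mod 4), so O_K = ℤ[√362] and disc(K) = 4d = 1448.
Since gcd(613, 1448) = 1 the prime 613 does not ramify.
Euler's criterion: 362^306 mod 613 = 612. Thus (362|613) = -1.
d is a non-residue mod p, hence 613 remains inert in O_K.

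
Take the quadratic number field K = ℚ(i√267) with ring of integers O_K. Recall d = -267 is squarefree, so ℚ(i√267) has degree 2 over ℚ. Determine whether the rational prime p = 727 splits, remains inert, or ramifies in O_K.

727 remains inert

d = -267 ≡ 1 (mod 4), so O_K = ℤ[(1+√-267)/2] and disc(K) = d = -267.
Since gcd(727, -267) = 1 the prime 727 does not ramify.
Compute (-267/727) via Euler: 460^((727-1)/2) mod 727 = 726, so (-267/727) = -1.
Legendre symbol -1 ⇒ 727 is inert.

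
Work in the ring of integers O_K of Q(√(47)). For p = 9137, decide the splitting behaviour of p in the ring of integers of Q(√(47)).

d = 47 ≡ 3 (mod 4), so O_K = ℤ[√47] and disc(K) = 4d = 188.
Since gcd(9137, 188) = 1 the prime 9137 does not ramify.
Compute (47/9137) via Euler: 47^((9137-1)/2) mod 9137 = 9136, so (47/9137) = -1.
Legendre symbol -1 ⇒ 9137 is inert.

inert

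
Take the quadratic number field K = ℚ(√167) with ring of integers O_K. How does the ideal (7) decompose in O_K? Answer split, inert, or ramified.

inert

167 mod 4 = 3, hence disc K = 4·167 = 668 and O_K = ℤ[√167].
7 ∤ 668, so 7 is unramified.
Compute (167/7) via Euler: 6^((7-1)/2) mod 7 = 6, so (167/7) = -1.
(167/7) = -1, so 7 is inert.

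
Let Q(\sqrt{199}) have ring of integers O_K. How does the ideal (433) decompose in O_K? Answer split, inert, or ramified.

splits completely

d = 199 ≡ 3 (mod 4), so O_K = ℤ[√199] and disc(K) = 4d = 796.
disc(K) = 796 is not divisible by 433; 433 is unramified.
Euler's criterion: 199^216 mod 433 = 1. Thus (199|433) = 1.
d is a quadratic residue mod p, hence 433 splits in O_K.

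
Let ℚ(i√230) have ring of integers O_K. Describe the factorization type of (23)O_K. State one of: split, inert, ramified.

ramified — (23) = 𝔭²

Since -230 ≢ 1 mod 4, the ring of integers is ℤ[√-230] with discriminant 4·(-230) = -920.
disc(K) = -920 = 23·(-40), so p = 23 is ramified.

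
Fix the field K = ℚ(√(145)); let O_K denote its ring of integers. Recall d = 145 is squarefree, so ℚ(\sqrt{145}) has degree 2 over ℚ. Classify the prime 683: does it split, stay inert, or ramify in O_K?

p is inert

d = 145 ≡ 1 (mod 4), so O_K = ℤ[(1+√145)/2] and disc(K) = d = 145.
Since gcd(683, 145) = 1 the prime 683 does not ramify.
Compute (145/683) via Euler: 145^((683-1)/2) mod 683 = 682, so (145/683) = -1.
d is a non-residue mod p, hence 683 remains inert in O_K.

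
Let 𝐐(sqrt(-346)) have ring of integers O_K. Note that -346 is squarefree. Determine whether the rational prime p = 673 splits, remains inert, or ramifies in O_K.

d = -346 ≡ 2 (mod 4), so O_K = ℤ[√-346] and disc(K) = 4d = -1384.
disc(K) = -1384 is not divisible by 673; 673 is unramified.
Euler's criterion: (-346)^336 mod 673 = 672. Thus (-346|673) = -1.
(-346/673) = -1, so 673 is inert.

inert — (673) stays prime in O_K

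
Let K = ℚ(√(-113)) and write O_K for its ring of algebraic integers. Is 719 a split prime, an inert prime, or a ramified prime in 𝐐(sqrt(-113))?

-113 mod 4 = 3, hence disc K = 4·(-113) = -452 and O_K = ℤ[√-113].
Since gcd(719, -452) = 1 the prime 719 does not ramify.
Euler's criterion: (-113)^359 mod 719 = 718. Thus (-113|719) = -1.
Legendre symbol -1 ⇒ 719 is inert.

inert — (719) stays prime in O_K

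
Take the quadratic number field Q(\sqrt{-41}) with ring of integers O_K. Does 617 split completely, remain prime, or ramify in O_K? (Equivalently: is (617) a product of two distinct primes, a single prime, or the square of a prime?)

splits completely

d = -41 ≡ 3 (mod 4), so O_K = ℤ[√-41] and disc(K) = 4d = -164.
disc(K) = -164 is not divisible by 617; 617 is unramified.
Compute (-41/617) via Euler: 576^((617-1)/2) mod 617 = 1, so (-41/617) = 1.
Legendre symbol 1 ⇒ 617 is split.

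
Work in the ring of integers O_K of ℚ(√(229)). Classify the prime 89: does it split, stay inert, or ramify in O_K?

p is inert

d = 229 ≡ 1 (mod 4), so O_K = ℤ[(1+√229)/2] and disc(K) = d = 229.
89 ∤ 229, so 89 is unramified.
Compute (229/89) via Euler: 51^((89-1)/2) mod 89 = 88, so (229/89) = -1.
Legendre symbol -1 ⇒ 89 is inert.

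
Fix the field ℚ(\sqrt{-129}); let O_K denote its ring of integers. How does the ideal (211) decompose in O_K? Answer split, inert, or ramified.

split — (211) = 𝔭₁𝔭₂ with 𝔭₁ ≠ 𝔭₂

d = -129 ≡ 3 (mod 4), so O_K = ℤ[√-129] and disc(K) = 4d = -516.
211 ∤ -516, so 211 is unramified.
Legendre symbol by Euler's criterion: (-129/211) ≡ (-129)^105 ≡ 1 (mod 211), i.e. (-129/211) = 1.
Legendre symbol 1 ⇒ 211 is split.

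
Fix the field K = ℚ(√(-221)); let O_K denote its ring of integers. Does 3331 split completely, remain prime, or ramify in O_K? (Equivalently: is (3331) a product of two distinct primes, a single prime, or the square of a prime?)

remains prime (inert)

-221 mod 4 = 3, hence disc K = 4·(-221) = -884 and O_K = ℤ[√-221].
disc(K) = -884 is not divisible by 3331; 3331 is unramified.
(-221/3331) = 3110^1665 mod 3331 = 3330, giving Legendre symbol -1.
(-221/3331) = -1, so 3331 is inert.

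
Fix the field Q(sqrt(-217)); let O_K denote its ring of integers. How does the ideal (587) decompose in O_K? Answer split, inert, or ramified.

d = -217 ≡ 3 (mod 4), so O_K = ℤ[√-217] and disc(K) = 4d = -868.
Since gcd(587, -868) = 1 the prime 587 does not ramify.
Compute (-217/587) via Euler: 370^((587-1)/2) mod 587 = 586, so (-217/587) = -1.
Legendre symbol -1 ⇒ 587 is inert.

inert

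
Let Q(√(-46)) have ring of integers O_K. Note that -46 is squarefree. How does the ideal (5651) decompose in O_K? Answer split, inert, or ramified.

Since -46 ≢ 1 mod 4, the ring of integers is ℤ[√-46] with discriminant 4·(-46) = -184.
disc(K) = -184 is not divisible by 5651; 5651 is unramified.
(-46/5651) = 5605^2825 mod 5651 = 5650, giving Legendre symbol -1.
d is a non-residue mod p, hence 5651 remains inert in O_K.

5651 remains inert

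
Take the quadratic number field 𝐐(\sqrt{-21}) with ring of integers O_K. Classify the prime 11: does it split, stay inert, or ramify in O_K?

Since -21 ≢ 1 mod 4, the ring of integers is ℤ[√-21] with discriminant 4·(-21) = -84.
Since gcd(11, -84) = 1 the prime 11 does not ramify.
Compute (-21/11) via Euler: 1^((11-1)/2) mod 11 = 1, so (-21/11) = 1.
d is a quadratic residue mod p, hence 11 splits in O_K.

split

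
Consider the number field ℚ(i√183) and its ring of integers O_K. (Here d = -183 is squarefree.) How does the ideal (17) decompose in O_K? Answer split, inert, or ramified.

p splits

d = -183 ≡ 1 (mod 4), so O_K = ℤ[(1+√-183)/2] and disc(K) = d = -183.
disc(K) = -183 is not divisible by 17; 17 is unramified.
Euler's criterion: (-183)^8 mod 17 = 1. Thus (-183|17) = 1.
Legendre symbol 1 ⇒ 17 is split.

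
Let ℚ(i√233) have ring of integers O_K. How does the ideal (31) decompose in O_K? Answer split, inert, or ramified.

31 remains inert

d = -233 ≡ 3 (mod 4), so O_K = ℤ[√-233] and disc(K) = 4d = -932.
31 ∤ -932, so 31 is unramified.
Compute (-233/31) via Euler: 15^((31-1)/2) mod 31 = 30, so (-233/31) = -1.
(-233/31) = -1, so 31 is inert.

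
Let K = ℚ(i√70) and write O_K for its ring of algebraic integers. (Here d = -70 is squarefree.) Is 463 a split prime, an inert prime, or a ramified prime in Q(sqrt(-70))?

remains prime (inert)

Since -70 ≢ 1 mod 4, the ring of integers is ℤ[√-70] with discriminant 4·(-70) = -280.
Since gcd(463, -280) = 1 the prime 463 does not ramify.
Euler's criterion: (-70)^231 mod 463 = 462. Thus (-70|463) = -1.
Legendre symbol -1 ⇒ 463 is inert.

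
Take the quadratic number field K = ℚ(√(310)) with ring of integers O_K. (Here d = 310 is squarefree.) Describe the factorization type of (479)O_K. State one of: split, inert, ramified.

d = 310 ≡ 2 (mod 4), so O_K = ℤ[√310] and disc(K) = 4d = 1240.
Since gcd(479, 1240) = 1 the prime 479 does not ramify.
Compute (310/479) via Euler: 310^((479-1)/2) mod 479 = 478, so (310/479) = -1.
d is a non-residue mod p, hence 479 remains inert in O_K.

remains prime (inert)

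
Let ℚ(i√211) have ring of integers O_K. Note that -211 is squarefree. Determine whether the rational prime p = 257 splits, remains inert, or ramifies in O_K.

Since -211 ≡ 1 mod 4, the ring of integers is ℤ[(1+√-211)/2] with discriminant -211.
disc(K) = -211 is not divisible by 257; 257 is unramified.
Euler's criterion: (-211)^128 mod 257 = 1. Thus (-211|257) = 1.
Legendre symbol 1 ⇒ 257 is split.

split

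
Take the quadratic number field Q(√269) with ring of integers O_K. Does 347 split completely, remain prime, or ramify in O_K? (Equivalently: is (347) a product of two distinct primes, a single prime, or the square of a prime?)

Since 269 ≡ 1 mod 4, the ring of integers is ℤ[(1+√269)/2] with discriminant 269.
disc(K) = 269 is not divisible by 347; 347 is unramified.
Compute (269/347) via Euler: 269^((347-1)/2) mod 347 = 1, so (269/347) = 1.
d is a quadratic residue mod p, hence 347 splits in O_K.

p splits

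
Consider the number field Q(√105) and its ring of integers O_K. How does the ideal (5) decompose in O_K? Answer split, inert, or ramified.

ramified — (5) = 𝔭²

105 mod 4 = 1, hence disc K = 105 and O_K = ℤ[(1+√105)/2].
disc(K) = 105 = 5·21, so p = 5 is ramified.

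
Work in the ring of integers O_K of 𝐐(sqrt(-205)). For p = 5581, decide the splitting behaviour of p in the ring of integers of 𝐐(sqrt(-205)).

5581 splits in O_K

d = -205 ≡ 3 (mod 4), so O_K = ℤ[√-205] and disc(K) = 4d = -820.
disc(K) = -820 is not divisible by 5581; 5581 is unramified.
Legendre symbol by Euler's criterion: (-205/5581) ≡ (-205)^2790 ≡ 1 (mod 5581), i.e. (-205/5581) = 1.
(-205/5581) = 1, so 5581 splits.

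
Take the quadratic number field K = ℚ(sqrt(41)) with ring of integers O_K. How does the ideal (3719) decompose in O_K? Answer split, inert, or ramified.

d = 41 ≡ 1 (mod 4), so O_K = ℤ[(1+√41)/2] and disc(K) = d = 41.
3719 ∤ 41, so 3719 is unramified.
Euler's criterion: 41^1859 mod 3719 = 3718. Thus (41|3719) = -1.
(41/3719) = -1, so 3719 is inert.

3719 remains inert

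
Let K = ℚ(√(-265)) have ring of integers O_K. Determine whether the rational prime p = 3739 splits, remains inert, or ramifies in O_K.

Since -265 ≢ 1 mod 4, the ring of integers is ℤ[√-265] with discriminant 4·(-265) = -1060.
3739 ∤ -1060, so 3739 is unramified.
(-265/3739) = 3474^1869 mod 3739 = 3738, giving Legendre symbol -1.
(-265/3739) = -1, so 3739 is inert.

inert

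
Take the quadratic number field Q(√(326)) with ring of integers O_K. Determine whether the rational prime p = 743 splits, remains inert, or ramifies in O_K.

743 remains inert

Since 326 ≢ 1 mod 4, the ring of integers is ℤ[√326] with discriminant 4·326 = 1304.
Since gcd(743, 1304) = 1 the prime 743 does not ramify.
(326/743) = 326^371 mod 743 = 742, giving Legendre symbol -1.
d is a non-residue mod p, hence 743 remains inert in O_K.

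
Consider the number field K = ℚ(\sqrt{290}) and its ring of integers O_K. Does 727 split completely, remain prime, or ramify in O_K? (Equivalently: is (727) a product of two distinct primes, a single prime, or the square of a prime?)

split — (727) = 𝔭₁𝔭₂ with 𝔭₁ ≠ 𝔭₂

290 mod 4 = 2, hence disc K = 4·290 = 1160 and O_K = ℤ[√290].
727 ∤ 1160, so 727 is unramified.
Compute (290/727) via Euler: 290^((727-1)/2) mod 727 = 1, so (290/727) = 1.
d is a quadratic residue mod p, hence 727 splits in O_K.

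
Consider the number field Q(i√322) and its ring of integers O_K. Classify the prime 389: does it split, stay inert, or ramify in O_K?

389 splits in O_K

Since -322 ≢ 1 mod 4, the ring of integers is ℤ[√-322] with discriminant 4·(-322) = -1288.
389 ∤ -1288, so 389 is unramified.
Euler's criterion: (-322)^194 mod 389 = 1. Thus (-322|389) = 1.
Legendre symbol 1 ⇒ 389 is split.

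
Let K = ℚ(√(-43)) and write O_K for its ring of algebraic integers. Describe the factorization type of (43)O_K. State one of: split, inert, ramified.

43 is ramified

-43 mod 4 = 1, hence disc K = -43 and O_K = ℤ[(1+√-43)/2].
43 divides disc(K) = -43, so 43 ramifies.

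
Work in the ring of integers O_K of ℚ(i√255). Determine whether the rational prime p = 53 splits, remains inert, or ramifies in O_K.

-255 mod 4 = 1, hence disc K = -255 and O_K = ℤ[(1+√-255)/2].
53 ∤ -255, so 53 is unramified.
Euler's criterion: (-255)^26 mod 53 = 1. Thus (-255|53) = 1.
(-255/53) = 1, so 53 splits.

split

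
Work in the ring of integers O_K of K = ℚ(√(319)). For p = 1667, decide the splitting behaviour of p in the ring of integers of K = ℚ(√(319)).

p is inert

Since 319 ≢ 1 mod 4, the ring of integers is ℤ[√319] with discriminant 4·319 = 1276.
Since gcd(1667, 1276) = 1 the prime 1667 does not ramify.
(319/1667) = 319^833 mod 1667 = 1666, giving Legendre symbol -1.
Legendre symbol -1 ⇒ 1667 is inert.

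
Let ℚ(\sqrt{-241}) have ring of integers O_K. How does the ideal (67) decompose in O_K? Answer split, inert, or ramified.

p is inert

-241 mod 4 = 3, hence disc K = 4·(-241) = -964 and O_K = ℤ[√-241].
Since gcd(67, -964) = 1 the prime 67 does not ramify.
Euler's criterion: (-241)^33 mod 67 = 66. Thus (-241|67) = -1.
d is a non-residue mod p, hence 67 remains inert in O_K.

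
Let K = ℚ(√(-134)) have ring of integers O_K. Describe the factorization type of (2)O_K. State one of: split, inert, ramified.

ramified

-134 mod 4 = 2, hence disc K = 4·(-134) = -536 and O_K = ℤ[√-134].
Ramification test: 2 | -536. The prime 2 ramifies in K.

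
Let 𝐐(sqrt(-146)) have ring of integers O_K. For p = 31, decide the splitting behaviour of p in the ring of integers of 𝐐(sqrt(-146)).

split

-146 mod 4 = 2, hence disc K = 4·(-146) = -584 and O_K = ℤ[√-146].
disc(K) = -584 is not divisible by 31; 31 is unramified.
(-146/31) = 9^15 mod 31 = 1, giving Legendre symbol 1.
(-146/31) = 1, so 31 splits.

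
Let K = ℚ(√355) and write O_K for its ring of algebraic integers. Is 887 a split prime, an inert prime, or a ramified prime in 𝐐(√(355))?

887 remains inert

Since 355 ≢ 1 mod 4, the ring of integers is ℤ[√355] with discriminant 4·355 = 1420.
disc(K) = 1420 is not divisible by 887; 887 is unramified.
Euler's criterion: 355^443 mod 887 = 886. Thus (355|887) = -1.
(355/887) = -1, so 887 is inert.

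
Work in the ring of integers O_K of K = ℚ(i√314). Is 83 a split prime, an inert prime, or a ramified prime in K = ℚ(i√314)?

-314 mod 4 = 2, hence disc K = 4·(-314) = -1256 and O_K = ℤ[√-314].
disc(K) = -1256 is not divisible by 83; 83 is unramified.
Euler's criterion: (-314)^41 mod 83 = 82. Thus (-314|83) = -1.
Legendre symbol -1 ⇒ 83 is inert.

remains prime (inert)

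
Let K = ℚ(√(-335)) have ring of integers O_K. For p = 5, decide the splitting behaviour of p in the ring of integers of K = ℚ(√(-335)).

ramified

Since -335 ≡ 1 mod 4, the ring of integers is ℤ[(1+√-335)/2] with discriminant -335.
5 divides disc(K) = -335, so 5 ramifies.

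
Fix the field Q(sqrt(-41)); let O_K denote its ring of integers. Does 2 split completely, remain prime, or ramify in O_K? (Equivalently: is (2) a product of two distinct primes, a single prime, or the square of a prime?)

p ramifies

Since -41 ≢ 1 mod 4, the ring of integers is ℤ[√-41] with discriminant 4·(-41) = -164.
2 divides disc(K) = -164, so 2 ramifies.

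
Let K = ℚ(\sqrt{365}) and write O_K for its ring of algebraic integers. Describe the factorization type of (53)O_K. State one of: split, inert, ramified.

365 mod 4 = 1, hence disc K = 365 and O_K = ℤ[(1+√365)/2].
Since gcd(53, 365) = 1 the prime 53 does not ramify.
Euler's criterion: 365^26 mod 53 = 1. Thus (365|53) = 1.
(365/53) = 1, so 53 splits.

p splits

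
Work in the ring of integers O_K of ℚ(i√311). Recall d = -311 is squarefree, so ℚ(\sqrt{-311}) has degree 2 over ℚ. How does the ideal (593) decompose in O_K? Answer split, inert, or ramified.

593 splits in O_K

d = -311 ≡ 1 (mod 4), so O_K = ℤ[(1+√-311)/2] and disc(K) = d = -311.
Since gcd(593, -311) = 1 the prime 593 does not ramify.
Compute (-311/593) via Euler: 282^((593-1)/2) mod 593 = 1, so (-311/593) = 1.
d is a quadratic residue mod p, hence 593 splits in O_K.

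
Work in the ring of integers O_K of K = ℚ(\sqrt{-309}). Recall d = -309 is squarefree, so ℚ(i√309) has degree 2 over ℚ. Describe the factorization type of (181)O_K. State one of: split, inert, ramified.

181 remains inert

Since -309 ≢ 1 mod 4, the ring of integers is ℤ[√-309] with discriminant 4·(-309) = -1236.
Since gcd(181, -1236) = 1 the prime 181 does not ramify.
Euler's criterion: (-309)^90 mod 181 = 180. Thus (-309|181) = -1.
d is a non-residue mod p, hence 181 remains inert in O_K.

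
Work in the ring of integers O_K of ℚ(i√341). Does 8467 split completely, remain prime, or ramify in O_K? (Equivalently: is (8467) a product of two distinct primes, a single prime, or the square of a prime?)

-341 mod 4 = 3, hence disc K = 4·(-341) = -1364 and O_K = ℤ[√-341].
8467 ∤ -1364, so 8467 is unramified.
Legendre symbol by Euler's criterion: (-341/8467) ≡ (-341)^4233 ≡ 1 (mod 8467), i.e. (-341/8467) = 1.
(-341/8467) = 1, so 8467 splits.

splits completely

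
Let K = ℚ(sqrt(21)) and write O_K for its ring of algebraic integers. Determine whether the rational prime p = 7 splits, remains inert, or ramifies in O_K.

Since 21 ≡ 1 mod 4, the ring of integers is ℤ[(1+√21)/2] with discriminant 21.
Ramification test: 7 | 21. The prime 7 ramifies in K.

7 is ramified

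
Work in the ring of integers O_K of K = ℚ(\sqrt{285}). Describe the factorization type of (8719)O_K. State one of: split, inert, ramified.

split — (8719) = 𝔭₁𝔭₂ with 𝔭₁ ≠ 𝔭₂

285 mod 4 = 1, hence disc K = 285 and O_K = ℤ[(1+√285)/2].
Since gcd(8719, 285) = 1 the prime 8719 does not ramify.
(285/8719) = 285^4359 mod 8719 = 1, giving Legendre symbol 1.
Legendre symbol 1 ⇒ 8719 is split.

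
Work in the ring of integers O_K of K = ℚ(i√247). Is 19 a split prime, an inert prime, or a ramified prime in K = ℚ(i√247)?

p ramifies

d = -247 ≡ 1 (mod 4), so O_K = ℤ[(1+√-247)/2] and disc(K) = d = -247.
Ramification test: 19 | -247. The prime 19 ramifies in K.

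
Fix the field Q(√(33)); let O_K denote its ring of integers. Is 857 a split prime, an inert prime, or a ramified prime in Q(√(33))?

33 mod 4 = 1, hence disc K = 33 and O_K = ℤ[(1+√33)/2].
Since gcd(857, 33) = 1 the prime 857 does not ramify.
Compute (33/857) via Euler: 33^((857-1)/2) mod 857 = 1, so (33/857) = 1.
(33/857) = 1, so 857 splits.

p splits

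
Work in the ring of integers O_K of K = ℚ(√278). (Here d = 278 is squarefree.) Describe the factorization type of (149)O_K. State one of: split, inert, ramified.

d = 278 ≡ 2 (mod 4), so O_K = ℤ[√278] and disc(K) = 4d = 1112.
disc(K) = 1112 is not divisible by 149; 149 is unramified.
Legendre symbol by Euler's criterion: (278/149) ≡ 278^74 ≡ 1 (mod 149), i.e. (278/149) = 1.
Legendre symbol 1 ⇒ 149 is split.

149 splits in O_K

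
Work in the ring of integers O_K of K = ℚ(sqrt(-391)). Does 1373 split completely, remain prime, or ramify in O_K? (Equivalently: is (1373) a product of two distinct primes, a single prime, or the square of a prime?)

Since -391 ≡ 1 mod 4, the ring of integers is ℤ[(1+√-391)/2] with discriminant -391.
1373 ∤ -391, so 1373 is unramified.
Compute (-391/1373) via Euler: 982^((1373-1)/2) mod 1373 = 1, so (-391/1373) = 1.
(-391/1373) = 1, so 1373 splits.

split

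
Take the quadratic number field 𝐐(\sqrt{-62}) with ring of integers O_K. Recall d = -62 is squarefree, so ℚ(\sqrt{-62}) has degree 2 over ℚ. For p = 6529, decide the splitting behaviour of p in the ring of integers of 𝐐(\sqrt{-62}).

split — (6529) = 𝔭₁𝔭₂ with 𝔭₁ ≠ 𝔭₂

-62 mod 4 = 2, hence disc K = 4·(-62) = -248 and O_K = ℤ[√-62].
6529 ∤ -248, so 6529 is unramified.
Euler's criterion: (-62)^3264 mod 6529 = 1. Thus (-62|6529) = 1.
Legendre symbol 1 ⇒ 6529 is split.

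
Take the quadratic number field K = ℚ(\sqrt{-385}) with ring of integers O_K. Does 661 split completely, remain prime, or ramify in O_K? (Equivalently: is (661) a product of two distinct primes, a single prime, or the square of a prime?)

Since -385 ≢ 1 mod 4, the ring of integers is ℤ[√-385] with discriminant 4·(-385) = -1540.
Since gcd(661, -1540) = 1 the prime 661 does not ramify.
(-385/661) = 276^330 mod 661 = 660, giving Legendre symbol -1.
d is a non-residue mod p, hence 661 remains inert in O_K.

remains prime (inert)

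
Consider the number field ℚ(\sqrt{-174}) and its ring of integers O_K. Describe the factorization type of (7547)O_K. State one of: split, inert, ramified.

split

-174 mod 4 = 2, hence disc K = 4·(-174) = -696 and O_K = ℤ[√-174].
7547 ∤ -696, so 7547 is unramified.
Euler's criterion: (-174)^3773 mod 7547 = 1. Thus (-174|7547) = 1.
(-174/7547) = 1, so 7547 splits.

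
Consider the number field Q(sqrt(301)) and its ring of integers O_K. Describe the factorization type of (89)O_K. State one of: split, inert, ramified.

p splits

301 mod 4 = 1, hence disc K = 301 and O_K = ℤ[(1+√301)/2].
Since gcd(89, 301) = 1 the prime 89 does not ramify.
(301/89) = 34^44 mod 89 = 1, giving Legendre symbol 1.
d is a quadratic residue mod p, hence 89 splits in O_K.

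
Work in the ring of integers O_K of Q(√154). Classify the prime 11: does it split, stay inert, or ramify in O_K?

ramified — (11) = 𝔭²

154 mod 4 = 2, hence disc K = 4·154 = 616 and O_K = ℤ[√154].
disc(K) = 616 = 11·56, so p = 11 is ramified.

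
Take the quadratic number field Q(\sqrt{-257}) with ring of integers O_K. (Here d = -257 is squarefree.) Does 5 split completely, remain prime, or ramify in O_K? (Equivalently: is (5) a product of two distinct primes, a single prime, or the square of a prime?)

Since -257 ≢ 1 mod 4, the ring of integers is ℤ[√-257] with discriminant 4·(-257) = -1028.
5 ∤ -1028, so 5 is unramified.
Compute (-257/5) via Euler: 3^((5-1)/2) mod 5 = 4, so (-257/5) = -1.
d is a non-residue mod p, hence 5 remains inert in O_K.

remains prime (inert)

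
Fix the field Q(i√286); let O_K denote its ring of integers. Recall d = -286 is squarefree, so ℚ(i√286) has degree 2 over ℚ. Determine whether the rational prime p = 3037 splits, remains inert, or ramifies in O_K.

Since -286 ≢ 1 mod 4, the ring of integers is ℤ[√-286] with discriminant 4·(-286) = -1144.
3037 ∤ -1144, so 3037 is unramified.
Euler's criterion: (-286)^1518 mod 3037 = 1. Thus (-286|3037) = 1.
Legendre symbol 1 ⇒ 3037 is split.

3037 splits in O_K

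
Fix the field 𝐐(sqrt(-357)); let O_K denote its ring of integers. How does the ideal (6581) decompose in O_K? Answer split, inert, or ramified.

Since -357 ≢ 1 mod 4, the ring of integers is ℤ[√-357] with discriminant 4·(-357) = -1428.
Since gcd(6581, -1428) = 1 the prime 6581 does not ramify.
(-357/6581) = 6224^3290 mod 6581 = 6580, giving Legendre symbol -1.
d is a non-residue mod p, hence 6581 remains inert in O_K.

remains prime (inert)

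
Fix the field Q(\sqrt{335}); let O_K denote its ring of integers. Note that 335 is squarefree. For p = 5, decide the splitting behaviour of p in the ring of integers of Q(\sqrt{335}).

d = 335 ≡ 3 (mod 4), so O_K = ℤ[√335] and disc(K) = 4d = 1340.
Ramification test: 5 | 1340. The prime 5 ramifies in K.

5 is ramified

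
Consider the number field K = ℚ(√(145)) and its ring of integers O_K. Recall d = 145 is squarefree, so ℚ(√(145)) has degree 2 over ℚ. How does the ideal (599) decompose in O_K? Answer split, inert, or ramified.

p is inert

145 mod 4 = 1, hence disc K = 145 and O_K = ℤ[(1+√145)/2].
Since gcd(599, 145) = 1 the prime 599 does not ramify.
Euler's criterion: 145^299 mod 599 = 598. Thus (145|599) = -1.
d is a non-residue mod p, hence 599 remains inert in O_K.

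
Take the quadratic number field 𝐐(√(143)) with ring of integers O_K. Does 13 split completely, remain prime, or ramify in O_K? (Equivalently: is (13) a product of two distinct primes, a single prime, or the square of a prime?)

ramified

Since 143 ≢ 1 mod 4, the ring of integers is ℤ[√143] with discriminant 4·143 = 572.
13 divides disc(K) = 572, so 13 ramifies.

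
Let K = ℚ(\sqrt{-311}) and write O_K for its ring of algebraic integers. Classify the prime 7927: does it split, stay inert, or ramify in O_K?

inert — (7927) stays prime in O_K

-311 mod 4 = 1, hence disc K = -311 and O_K = ℤ[(1+√-311)/2].
Since gcd(7927, -311) = 1 the prime 7927 does not ramify.
Euler's criterion: (-311)^3963 mod 7927 = 7926. Thus (-311|7927) = -1.
Legendre symbol -1 ⇒ 7927 is inert.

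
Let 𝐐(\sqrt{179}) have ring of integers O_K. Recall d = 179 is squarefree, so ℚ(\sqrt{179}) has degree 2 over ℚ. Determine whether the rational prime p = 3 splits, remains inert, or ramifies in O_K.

Since 179 ≢ 1 mod 4, the ring of integers is ℤ[√179] with discriminant 4·179 = 716.
disc(K) = 716 is not divisible by 3; 3 is unramified.
(179/3) = 2^1 mod 3 = 2, giving Legendre symbol -1.
(179/3) = -1, so 3 is inert.

3 remains inert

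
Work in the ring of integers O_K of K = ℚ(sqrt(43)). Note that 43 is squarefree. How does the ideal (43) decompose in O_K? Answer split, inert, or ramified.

Since 43 ≢ 1 mod 4, the ring of integers is ℤ[√43] with discriminant 4·43 = 172.
disc(K) = 172 = 43·4, so p = 43 is ramified.

43 is ramified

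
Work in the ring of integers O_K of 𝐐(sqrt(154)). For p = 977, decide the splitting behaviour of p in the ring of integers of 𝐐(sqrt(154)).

split — (977) = 𝔭₁𝔭₂ with 𝔭₁ ≠ 𝔭₂

d = 154 ≡ 2 (mod 4), so O_K = ℤ[√154] and disc(K) = 4d = 616.
disc(K) = 616 is not divisible by 977; 977 is unramified.
Euler's criterion: 154^488 mod 977 = 1. Thus (154|977) = 1.
(154/977) = 1, so 977 splits.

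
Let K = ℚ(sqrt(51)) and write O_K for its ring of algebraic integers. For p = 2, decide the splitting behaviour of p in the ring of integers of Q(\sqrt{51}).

ramified — (2) = 𝔭²

Since 51 ≢ 1 mod 4, the ring of integers is ℤ[√51] with discriminant 4·51 = 204.
disc(K) = 204 = 2·102, so p = 2 is ramified.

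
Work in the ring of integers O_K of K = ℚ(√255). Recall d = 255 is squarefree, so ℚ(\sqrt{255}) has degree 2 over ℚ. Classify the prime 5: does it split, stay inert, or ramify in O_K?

ramified — (5) = 𝔭²

d = 255 ≡ 3 (mod 4), so O_K = ℤ[√255] and disc(K) = 4d = 1020.
5 divides disc(K) = 1020, so 5 ramifies.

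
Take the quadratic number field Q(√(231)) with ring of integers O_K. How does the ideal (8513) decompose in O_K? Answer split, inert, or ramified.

Since 231 ≢ 1 mod 4, the ring of integers is ℤ[√231] with discriminant 4·231 = 924.
Since gcd(8513, 924) = 1 the prime 8513 does not ramify.
(231/8513) = 231^4256 mod 8513 = 1, giving Legendre symbol 1.
d is a quadratic residue mod p, hence 8513 splits in O_K.

splits completely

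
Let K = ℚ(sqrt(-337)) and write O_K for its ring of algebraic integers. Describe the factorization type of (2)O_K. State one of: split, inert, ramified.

d = -337 ≡ 3 (mod 4), so O_K = ℤ[√-337] and disc(K) = 4d = -1348.
Ramification test: 2 | -1348. The prime 2 ramifies in K.

ramifies in O_K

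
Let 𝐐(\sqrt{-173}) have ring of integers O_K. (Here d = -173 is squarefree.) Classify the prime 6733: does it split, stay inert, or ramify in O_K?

split

d = -173 ≡ 3 (mod 4), so O_K = ℤ[√-173] and disc(K) = 4d = -692.
Since gcd(6733, -692) = 1 the prime 6733 does not ramify.
Legendre symbol by Euler's criterion: (-173/6733) ≡ (-173)^3366 ≡ 1 (mod 6733), i.e. (-173/6733) = 1.
(-173/6733) = 1, so 6733 splits.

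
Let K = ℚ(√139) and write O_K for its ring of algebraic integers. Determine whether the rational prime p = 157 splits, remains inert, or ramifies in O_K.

p is inert

d = 139 ≡ 3 (mod 4), so O_K = ℤ[√139] and disc(K) = 4d = 556.
Since gcd(157, 556) = 1 the prime 157 does not ramify.
Euler's criterion: 139^78 mod 157 = 156. Thus (139|157) = -1.
(139/157) = -1, so 157 is inert.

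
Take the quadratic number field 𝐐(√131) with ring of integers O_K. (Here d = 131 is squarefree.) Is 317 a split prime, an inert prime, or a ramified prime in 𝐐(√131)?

d = 131 ≡ 3 (mod 4), so O_K = ℤ[√131] and disc(K) = 4d = 524.
Since gcd(317, 524) = 1 the prime 317 does not ramify.
Euler's criterion: 131^158 mod 317 = 1. Thus (131|317) = 1.
(131/317) = 1, so 317 splits.

split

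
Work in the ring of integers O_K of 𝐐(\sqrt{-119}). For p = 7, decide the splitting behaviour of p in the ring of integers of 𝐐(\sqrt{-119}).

Since -119 ≡ 1 mod 4, the ring of integers is ℤ[(1+√-119)/2] with discriminant -119.
disc(K) = -119 = 7·(-17), so p = 7 is ramified.

p ramifies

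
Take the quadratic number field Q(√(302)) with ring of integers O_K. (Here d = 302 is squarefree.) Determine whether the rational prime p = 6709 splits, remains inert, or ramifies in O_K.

split — (6709) = 𝔭₁𝔭₂ with 𝔭₁ ≠ 𝔭₂

d = 302 ≡ 2 (mod 4), so O_K = ℤ[√302] and disc(K) = 4d = 1208.
disc(K) = 1208 is not divisible by 6709; 6709 is unramified.
(302/6709) = 302^3354 mod 6709 = 1, giving Legendre symbol 1.
(302/6709) = 1, so 6709 splits.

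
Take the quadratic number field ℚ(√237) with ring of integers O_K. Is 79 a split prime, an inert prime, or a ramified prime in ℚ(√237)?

p ramifies

Since 237 ≡ 1 mod 4, the ring of integers is ℤ[(1+√237)/2] with discriminant 237.
79 divides disc(K) = 237, so 79 ramifies.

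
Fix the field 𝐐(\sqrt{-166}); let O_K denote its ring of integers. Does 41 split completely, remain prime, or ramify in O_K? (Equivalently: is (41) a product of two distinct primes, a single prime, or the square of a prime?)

p splits

Since -166 ≢ 1 mod 4, the ring of integers is ℤ[√-166] with discriminant 4·(-166) = -664.
Since gcd(41, -664) = 1 the prime 41 does not ramify.
(-166/41) = 39^20 mod 41 = 1, giving Legendre symbol 1.
Legendre symbol 1 ⇒ 41 is split.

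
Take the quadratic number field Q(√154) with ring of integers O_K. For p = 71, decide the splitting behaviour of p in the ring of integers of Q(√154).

split

d = 154 ≡ 2 (mod 4), so O_K = ℤ[√154] and disc(K) = 4d = 616.
71 ∤ 616, so 71 is unramified.
Euler's criterion: 154^35 mod 71 = 1. Thus (154|71) = 1.
Legendre symbol 1 ⇒ 71 is split.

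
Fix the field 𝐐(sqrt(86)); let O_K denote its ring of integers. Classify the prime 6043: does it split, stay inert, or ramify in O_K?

86 mod 4 = 2, hence disc K = 4·86 = 344 and O_K = ℤ[√86].
disc(K) = 344 is not divisible by 6043; 6043 is unramified.
Compute (86/6043) via Euler: 86^((6043-1)/2) mod 6043 = 1, so (86/6043) = 1.
d is a quadratic residue mod p, hence 6043 splits in O_K.

p splits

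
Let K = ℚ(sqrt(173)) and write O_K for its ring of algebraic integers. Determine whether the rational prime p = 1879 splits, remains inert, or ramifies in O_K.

splits completely

d = 173 ≡ 1 (mod 4), so O_K = ℤ[(1+√173)/2] and disc(K) = d = 173.
disc(K) = 173 is not divisible by 1879; 1879 is unramified.
Compute (173/1879) via Euler: 173^((1879-1)/2) mod 1879 = 1, so (173/1879) = 1.
d is a quadratic residue mod p, hence 1879 splits in O_K.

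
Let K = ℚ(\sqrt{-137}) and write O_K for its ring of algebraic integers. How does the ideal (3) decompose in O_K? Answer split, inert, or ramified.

Since -137 ≢ 1 mod 4, the ring of integers is ℤ[√-137] with discriminant 4·(-137) = -548.
3 ∤ -548, so 3 is unramified.
Compute (-137/3) via Euler: 1^((3-1)/2) mod 3 = 1, so (-137/3) = 1.
Legendre symbol 1 ⇒ 3 is split.

3 splits in O_K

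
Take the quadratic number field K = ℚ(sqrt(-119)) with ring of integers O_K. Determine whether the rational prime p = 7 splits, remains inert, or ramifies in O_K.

ramified — (7) = 𝔭²

d = -119 ≡ 1 (mod 4), so O_K = ℤ[(1+√-119)/2] and disc(K) = d = -119.
7 divides disc(K) = -119, so 7 ramifies.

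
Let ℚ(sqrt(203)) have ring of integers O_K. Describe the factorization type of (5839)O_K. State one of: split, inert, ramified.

d = 203 ≡ 3 (mod 4), so O_K = ℤ[√203] and disc(K) = 4d = 812.
5839 ∤ 812, so 5839 is unramified.
Euler's criterion: 203^2919 mod 5839 = 1. Thus (203|5839) = 1.
d is a quadratic residue mod p, hence 5839 splits in O_K.

split — (5839) = 𝔭₁𝔭₂ with 𝔭₁ ≠ 𝔭₂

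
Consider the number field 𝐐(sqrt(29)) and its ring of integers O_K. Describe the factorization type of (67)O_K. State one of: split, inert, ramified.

d = 29 ≡ 1 (mod 4), so O_K = ℤ[(1+√29)/2] and disc(K) = d = 29.
Since gcd(67, 29) = 1 the prime 67 does not ramify.
Compute (29/67) via Euler: 29^((67-1)/2) mod 67 = 1, so (29/67) = 1.
Legendre symbol 1 ⇒ 67 is split.

p splits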